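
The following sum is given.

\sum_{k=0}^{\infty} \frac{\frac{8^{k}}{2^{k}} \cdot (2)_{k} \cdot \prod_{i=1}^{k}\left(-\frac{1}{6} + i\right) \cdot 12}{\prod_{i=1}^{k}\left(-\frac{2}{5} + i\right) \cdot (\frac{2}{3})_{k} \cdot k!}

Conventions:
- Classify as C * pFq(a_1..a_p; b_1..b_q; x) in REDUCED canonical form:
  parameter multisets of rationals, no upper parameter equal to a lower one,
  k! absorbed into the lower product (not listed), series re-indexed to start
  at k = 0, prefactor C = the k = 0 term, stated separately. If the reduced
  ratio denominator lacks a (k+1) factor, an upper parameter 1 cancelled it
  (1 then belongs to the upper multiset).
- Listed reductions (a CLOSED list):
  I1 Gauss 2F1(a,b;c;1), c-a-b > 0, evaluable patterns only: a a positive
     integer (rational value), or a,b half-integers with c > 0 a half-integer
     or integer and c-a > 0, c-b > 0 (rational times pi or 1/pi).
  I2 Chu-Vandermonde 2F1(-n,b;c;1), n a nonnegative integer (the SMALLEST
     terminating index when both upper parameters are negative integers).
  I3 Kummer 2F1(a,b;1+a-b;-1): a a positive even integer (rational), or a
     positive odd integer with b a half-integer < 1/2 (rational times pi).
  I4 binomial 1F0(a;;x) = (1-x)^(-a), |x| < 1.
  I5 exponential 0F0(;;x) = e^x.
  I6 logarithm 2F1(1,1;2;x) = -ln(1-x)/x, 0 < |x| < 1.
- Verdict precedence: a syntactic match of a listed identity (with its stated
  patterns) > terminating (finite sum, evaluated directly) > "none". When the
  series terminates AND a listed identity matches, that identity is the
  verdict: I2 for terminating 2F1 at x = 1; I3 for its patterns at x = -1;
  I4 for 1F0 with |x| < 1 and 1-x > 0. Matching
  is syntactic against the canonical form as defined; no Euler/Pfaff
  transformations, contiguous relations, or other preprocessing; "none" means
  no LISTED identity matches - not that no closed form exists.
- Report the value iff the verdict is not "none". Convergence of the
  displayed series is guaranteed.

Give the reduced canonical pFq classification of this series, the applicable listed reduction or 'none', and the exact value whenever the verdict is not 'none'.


Structural cue: from the first term 12: the lower running product (C = 12) is a rising factorial.
Term ratio: r(k) = 4 * (k+\frac{5}{6}) (k+2) / [(k+\frac{3}{5}) (k+\frac{2}{3}) (k+1)] - poly over poly, x = 4 from leading terms; C = 12 at k = 0.

With C = 12: the canonical form is 2F2(\frac{5}{6}, 2; \frac{3}{5}, \frac{2}{3}; 4). Verdict: none - at argument 4 the multisets {\frac{5}{6}, 2} ; {\frac{3}{5}, \frac{2}{3}} match no listed identity.


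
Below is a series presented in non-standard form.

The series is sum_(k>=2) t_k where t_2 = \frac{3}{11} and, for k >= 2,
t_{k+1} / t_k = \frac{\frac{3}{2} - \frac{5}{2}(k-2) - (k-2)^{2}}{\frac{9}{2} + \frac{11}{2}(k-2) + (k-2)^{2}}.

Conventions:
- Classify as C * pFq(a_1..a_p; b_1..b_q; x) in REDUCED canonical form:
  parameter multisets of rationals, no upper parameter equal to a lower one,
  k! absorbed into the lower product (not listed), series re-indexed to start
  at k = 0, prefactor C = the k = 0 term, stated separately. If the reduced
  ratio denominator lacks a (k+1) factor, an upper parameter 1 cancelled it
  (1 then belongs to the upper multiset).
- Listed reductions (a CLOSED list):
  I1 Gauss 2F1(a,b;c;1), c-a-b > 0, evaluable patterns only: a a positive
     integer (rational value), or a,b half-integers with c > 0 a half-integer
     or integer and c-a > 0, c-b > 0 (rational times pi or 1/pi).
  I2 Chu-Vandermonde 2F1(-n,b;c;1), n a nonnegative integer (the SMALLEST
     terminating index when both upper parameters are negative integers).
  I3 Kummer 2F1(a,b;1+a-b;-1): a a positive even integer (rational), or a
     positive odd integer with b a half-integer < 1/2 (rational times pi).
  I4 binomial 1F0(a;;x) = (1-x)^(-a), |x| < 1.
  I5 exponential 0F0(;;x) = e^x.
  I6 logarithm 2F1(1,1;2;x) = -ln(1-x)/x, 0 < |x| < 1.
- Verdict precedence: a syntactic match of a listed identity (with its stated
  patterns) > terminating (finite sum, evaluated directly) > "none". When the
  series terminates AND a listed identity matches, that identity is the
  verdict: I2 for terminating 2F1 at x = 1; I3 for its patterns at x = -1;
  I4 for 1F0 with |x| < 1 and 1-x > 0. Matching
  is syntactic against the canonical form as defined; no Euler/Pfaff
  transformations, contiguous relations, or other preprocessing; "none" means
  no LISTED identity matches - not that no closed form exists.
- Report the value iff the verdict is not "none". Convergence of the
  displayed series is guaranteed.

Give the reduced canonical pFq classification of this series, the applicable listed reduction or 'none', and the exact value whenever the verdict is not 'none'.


Key observation: x = -1 and factor the ratio over Q (C = 3/11): negated roots = parameters.
Adjacent-term ratio: r(k) = -1 * (k-\frac{1}{2}) (k+3) / [(k+\frac{9}{2}) (k+1)] - poly over poly, x = -1 from leading terms; C = \frac{3}{11} at k = 0.

Prefactor \frac{3}{11}, argument -1: 2F1 with upper {-\frac{1}{2}, 3} over lower {\frac{9}{2}}. Verdict: the Kummer evaluation I3 fires (x = -1; c = \frac{9}{2} equals 1+a-b for upper {-\frac{1}{2}, 3}: listed pattern). Value: \frac{315}{2816} \cdot \pi.


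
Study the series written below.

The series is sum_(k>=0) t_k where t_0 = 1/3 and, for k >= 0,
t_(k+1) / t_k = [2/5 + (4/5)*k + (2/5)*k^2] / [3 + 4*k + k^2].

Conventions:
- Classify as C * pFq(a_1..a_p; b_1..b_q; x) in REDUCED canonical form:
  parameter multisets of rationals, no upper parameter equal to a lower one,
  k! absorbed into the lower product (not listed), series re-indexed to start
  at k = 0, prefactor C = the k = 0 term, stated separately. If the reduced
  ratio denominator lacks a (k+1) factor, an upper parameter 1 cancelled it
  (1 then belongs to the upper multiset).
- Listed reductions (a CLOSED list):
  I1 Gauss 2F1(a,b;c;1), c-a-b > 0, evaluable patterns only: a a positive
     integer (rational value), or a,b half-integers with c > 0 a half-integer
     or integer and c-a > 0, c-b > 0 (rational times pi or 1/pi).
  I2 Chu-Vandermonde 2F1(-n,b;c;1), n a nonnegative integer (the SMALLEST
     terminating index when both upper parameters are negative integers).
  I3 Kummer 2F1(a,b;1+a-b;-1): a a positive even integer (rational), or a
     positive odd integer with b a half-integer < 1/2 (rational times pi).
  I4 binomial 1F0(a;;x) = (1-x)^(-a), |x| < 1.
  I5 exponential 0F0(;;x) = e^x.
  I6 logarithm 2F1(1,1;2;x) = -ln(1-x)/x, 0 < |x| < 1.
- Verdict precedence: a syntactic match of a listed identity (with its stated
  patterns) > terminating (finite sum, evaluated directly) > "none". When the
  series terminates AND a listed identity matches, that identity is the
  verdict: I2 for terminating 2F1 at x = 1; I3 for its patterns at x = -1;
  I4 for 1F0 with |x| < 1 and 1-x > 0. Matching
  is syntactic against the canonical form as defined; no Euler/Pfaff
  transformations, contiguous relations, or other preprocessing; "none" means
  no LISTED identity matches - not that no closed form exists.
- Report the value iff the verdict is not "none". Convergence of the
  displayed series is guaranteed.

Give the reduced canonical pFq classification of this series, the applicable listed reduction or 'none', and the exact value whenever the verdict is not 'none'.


Reduced: x = 2/5, 2F1, upper = {1, 1}, lower = {3}, C = 1/3. Verdict: none - this 2F1 at x = 2/5 matches no listed pattern, and upper {1, 1} holds no stopper.

Structural cue: t_0 being 1/3, factor the ratio over Q (C = 1/3): negated roots = parameters.
Consecutive-term ratio: r(k) = (2/5) * (k+1) (k+1) / [(k+3) (k+1)] - poly over poly, x = (2/5) from leading terms; C = 1/3 at k = 0.


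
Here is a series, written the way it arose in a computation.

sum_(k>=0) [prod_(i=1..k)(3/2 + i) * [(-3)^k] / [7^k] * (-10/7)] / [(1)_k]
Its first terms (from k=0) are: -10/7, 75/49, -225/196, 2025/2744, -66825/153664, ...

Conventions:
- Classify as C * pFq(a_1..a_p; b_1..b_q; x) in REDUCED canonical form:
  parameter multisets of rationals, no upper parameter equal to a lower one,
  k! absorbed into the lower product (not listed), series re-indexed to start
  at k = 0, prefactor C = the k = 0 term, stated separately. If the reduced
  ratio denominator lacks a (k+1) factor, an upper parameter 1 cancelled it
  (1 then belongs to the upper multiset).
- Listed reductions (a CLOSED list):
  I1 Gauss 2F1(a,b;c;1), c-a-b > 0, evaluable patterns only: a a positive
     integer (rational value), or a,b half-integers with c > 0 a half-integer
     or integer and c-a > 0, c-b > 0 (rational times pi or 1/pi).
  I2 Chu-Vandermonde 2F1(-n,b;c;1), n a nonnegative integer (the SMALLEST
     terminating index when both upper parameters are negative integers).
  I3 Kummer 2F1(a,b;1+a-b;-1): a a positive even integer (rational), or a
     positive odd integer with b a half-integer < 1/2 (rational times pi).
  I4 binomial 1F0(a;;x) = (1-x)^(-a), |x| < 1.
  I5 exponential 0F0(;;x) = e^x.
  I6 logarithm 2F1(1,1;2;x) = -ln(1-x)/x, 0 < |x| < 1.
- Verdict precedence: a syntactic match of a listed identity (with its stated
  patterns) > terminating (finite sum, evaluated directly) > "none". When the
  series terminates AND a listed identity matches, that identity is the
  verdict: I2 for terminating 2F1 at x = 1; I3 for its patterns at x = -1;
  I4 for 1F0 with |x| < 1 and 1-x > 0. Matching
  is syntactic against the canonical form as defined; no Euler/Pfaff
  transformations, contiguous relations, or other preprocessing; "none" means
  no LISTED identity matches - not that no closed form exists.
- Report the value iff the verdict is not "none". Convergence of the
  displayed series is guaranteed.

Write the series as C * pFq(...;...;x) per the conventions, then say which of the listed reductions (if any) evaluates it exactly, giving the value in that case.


x = -3/7 here; the reduced form reads 1F0, upper {5/2}, lower {-}, C = -10/7. Verdict: the I4 binomial reduction fires (the 1F0 binomial series: exponent -5/2, x = -3/7). Its exact value is (-10/7) * (10/7)^(-5/2).

Structural cue: t_0 being -10/7, (1)_k (prefactor -10/7) is k! itself.
Consecutive-term ratio: r(k) = (-3/7) * (k+5/2) / [(k+1)] - poly over poly, x = (-3/7) from leading terms; C = -10/7 at k = 0.


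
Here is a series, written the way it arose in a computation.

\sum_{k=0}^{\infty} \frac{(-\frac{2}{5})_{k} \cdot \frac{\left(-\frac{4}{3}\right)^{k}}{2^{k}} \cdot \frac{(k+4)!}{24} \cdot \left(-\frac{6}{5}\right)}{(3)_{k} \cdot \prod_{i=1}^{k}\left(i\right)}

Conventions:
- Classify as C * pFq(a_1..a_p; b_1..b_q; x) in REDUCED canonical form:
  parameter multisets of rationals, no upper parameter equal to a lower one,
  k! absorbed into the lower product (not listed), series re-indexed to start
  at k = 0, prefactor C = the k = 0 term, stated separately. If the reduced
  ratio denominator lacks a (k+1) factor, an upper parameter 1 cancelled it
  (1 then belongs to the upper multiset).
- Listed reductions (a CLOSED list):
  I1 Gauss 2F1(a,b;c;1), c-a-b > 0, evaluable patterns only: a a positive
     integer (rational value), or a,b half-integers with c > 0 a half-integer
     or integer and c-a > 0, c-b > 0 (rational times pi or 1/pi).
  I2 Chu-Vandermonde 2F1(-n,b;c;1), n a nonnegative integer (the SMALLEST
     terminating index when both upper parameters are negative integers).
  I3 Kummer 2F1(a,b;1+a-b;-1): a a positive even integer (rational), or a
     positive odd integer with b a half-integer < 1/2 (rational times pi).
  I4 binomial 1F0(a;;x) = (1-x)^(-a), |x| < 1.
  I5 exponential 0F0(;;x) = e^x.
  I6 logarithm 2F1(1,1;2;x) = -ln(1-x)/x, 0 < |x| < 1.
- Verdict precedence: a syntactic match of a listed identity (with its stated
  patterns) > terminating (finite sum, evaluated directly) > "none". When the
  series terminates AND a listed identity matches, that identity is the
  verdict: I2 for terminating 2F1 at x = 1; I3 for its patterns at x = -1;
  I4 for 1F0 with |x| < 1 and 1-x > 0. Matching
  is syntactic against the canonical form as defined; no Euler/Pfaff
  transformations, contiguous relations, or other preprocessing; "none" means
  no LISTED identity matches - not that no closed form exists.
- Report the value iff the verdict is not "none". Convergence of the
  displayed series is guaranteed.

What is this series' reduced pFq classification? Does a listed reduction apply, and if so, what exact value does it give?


Structural cue: t_0 = -\frac{6}{5} here, and the two k-th powers (C = -6/5, x = -2/3) combine into one argument.
Adjacent-term ratio: r(k) = -\frac{2}{3} * (k-\frac{2}{5}) (k+5) / [(k+3) (k+1)] ; factor over Q: parameters, x = -\frac{2}{3}, and C = -\frac{6}{5}.

This is -\frac{6}{5} * 2F1(-\frac{2}{5}, 5; 3; -\frac{2}{3}) in reduced canonical form. Verdict: none here - no I1-I6 shape fits x = -\frac{2}{3} with lower {3}.


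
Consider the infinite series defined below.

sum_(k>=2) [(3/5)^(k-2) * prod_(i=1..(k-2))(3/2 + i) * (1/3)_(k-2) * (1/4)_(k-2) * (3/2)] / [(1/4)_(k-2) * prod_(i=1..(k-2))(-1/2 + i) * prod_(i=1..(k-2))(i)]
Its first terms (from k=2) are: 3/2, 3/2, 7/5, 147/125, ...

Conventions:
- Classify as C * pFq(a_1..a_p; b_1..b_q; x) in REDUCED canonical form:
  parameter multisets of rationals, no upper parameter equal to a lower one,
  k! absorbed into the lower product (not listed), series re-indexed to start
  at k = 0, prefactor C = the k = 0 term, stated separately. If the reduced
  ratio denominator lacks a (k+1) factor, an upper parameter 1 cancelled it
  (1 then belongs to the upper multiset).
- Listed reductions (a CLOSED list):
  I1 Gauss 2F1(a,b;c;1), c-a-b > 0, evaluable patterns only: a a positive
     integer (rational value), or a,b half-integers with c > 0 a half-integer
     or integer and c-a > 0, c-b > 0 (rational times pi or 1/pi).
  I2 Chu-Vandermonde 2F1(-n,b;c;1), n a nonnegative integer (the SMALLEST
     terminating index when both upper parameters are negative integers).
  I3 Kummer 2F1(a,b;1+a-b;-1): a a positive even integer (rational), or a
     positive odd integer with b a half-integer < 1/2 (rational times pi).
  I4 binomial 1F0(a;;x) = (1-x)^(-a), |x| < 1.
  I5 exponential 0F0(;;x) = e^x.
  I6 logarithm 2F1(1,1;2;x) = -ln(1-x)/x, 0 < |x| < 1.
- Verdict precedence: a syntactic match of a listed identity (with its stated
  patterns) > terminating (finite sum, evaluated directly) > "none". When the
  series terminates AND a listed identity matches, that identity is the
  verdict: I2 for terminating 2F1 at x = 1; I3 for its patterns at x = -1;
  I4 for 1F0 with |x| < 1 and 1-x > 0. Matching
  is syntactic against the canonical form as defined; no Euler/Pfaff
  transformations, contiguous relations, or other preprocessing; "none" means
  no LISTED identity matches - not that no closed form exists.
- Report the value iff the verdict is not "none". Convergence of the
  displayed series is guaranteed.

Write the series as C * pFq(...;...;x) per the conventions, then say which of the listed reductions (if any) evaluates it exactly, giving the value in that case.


The series (x = 3/5) is 2F1: upper {1/3, 5/2}, lower {1/2}, prefactor 3/2. Verdict: none. A 2F1 with upper {1/3, 5/2} fits none of I1-I6 at x = 3/5; the sum runs forever.

Key observation: t_0 = 3/2 here, and the running product (C = 3/2, x = 3/5) telescopes to a rising factorial.
Consecutive-term ratio: r(k) = (3/5) * (k+1/3) (k+5/2) / [(k+1/2) (k+1)] - rational in k. x = (3/5); t_0 = 3/2; negate the roots.


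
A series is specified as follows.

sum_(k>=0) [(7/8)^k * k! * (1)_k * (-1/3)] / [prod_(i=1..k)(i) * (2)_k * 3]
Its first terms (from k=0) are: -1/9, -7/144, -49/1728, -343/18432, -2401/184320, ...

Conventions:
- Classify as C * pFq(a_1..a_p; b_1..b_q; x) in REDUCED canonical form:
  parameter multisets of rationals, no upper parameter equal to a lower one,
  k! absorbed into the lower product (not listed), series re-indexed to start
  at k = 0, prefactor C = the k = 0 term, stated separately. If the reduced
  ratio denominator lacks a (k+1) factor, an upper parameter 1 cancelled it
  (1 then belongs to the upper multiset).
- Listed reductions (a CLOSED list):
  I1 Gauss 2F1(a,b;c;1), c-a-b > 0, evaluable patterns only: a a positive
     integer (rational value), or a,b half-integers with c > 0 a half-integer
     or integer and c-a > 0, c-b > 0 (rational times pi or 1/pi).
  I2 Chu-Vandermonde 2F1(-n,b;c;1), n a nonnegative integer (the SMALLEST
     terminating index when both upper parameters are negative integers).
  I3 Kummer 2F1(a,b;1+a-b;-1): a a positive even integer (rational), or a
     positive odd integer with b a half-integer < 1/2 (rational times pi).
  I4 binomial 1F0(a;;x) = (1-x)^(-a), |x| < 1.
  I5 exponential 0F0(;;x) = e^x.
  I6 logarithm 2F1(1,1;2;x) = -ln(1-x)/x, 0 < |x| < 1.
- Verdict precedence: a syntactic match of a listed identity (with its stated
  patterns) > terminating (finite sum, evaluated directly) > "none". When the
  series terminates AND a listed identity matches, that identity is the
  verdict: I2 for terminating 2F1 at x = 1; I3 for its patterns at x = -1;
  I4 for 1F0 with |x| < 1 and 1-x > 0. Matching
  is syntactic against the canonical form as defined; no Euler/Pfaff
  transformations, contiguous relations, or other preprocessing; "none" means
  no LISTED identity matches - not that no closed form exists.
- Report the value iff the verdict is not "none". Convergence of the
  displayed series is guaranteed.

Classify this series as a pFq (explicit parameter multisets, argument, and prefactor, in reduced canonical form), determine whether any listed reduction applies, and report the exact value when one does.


First insight: from the first term -1/9: the constant factors (C = -1/9) combine into one prefactor.
Adjacent-term ratio: r(k) = (7/8) * (k+1) (k+1) / [(k+2) (k+1)] - rational in k, leading ratio (7/8); with t_0 = -1/9, classification follows.

With C = -1/9: the canonical form is 2F1(1, 1; 2; 7/8). Verdict (x = 7/8): logarithm (I6) applies (the logarithm: parameters (1,1;2), x = 7/8). Hence: (8/63) * ln(1/8).


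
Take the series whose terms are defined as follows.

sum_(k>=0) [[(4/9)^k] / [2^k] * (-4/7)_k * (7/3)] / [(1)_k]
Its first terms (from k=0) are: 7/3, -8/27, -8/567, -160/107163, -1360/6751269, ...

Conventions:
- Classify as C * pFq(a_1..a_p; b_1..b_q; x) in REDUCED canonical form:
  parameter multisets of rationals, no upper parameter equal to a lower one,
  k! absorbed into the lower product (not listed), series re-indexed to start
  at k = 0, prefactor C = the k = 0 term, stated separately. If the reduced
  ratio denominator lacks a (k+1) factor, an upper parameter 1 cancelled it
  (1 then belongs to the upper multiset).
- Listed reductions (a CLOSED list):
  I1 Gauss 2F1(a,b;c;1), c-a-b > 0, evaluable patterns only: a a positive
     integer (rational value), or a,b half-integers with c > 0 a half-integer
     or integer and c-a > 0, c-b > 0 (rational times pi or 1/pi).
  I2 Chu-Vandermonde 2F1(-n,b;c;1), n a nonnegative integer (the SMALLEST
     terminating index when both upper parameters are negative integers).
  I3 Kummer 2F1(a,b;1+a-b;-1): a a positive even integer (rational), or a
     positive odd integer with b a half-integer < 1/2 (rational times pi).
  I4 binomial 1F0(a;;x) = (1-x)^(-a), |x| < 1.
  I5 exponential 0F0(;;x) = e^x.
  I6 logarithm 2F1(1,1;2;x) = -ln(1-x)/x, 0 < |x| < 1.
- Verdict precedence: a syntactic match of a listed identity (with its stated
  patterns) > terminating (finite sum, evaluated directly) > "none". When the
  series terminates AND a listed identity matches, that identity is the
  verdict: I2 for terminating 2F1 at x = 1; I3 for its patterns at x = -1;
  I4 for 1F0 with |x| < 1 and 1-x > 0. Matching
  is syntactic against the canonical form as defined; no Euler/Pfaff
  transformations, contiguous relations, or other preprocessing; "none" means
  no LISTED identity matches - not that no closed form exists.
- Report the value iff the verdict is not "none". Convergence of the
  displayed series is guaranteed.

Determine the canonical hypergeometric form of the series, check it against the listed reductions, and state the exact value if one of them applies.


Structural cue: with t_0 = 7/3, the two k-th powers (C = 7/3) combine into one argument.
Adjacent-term ratio: r(k) = (2/9) * (k-4/7) / [(k+1)] - rational in k, leading ratio (2/9); with t_0 = 7/3, classification follows.

With C = 7/3: the canonical form is 1F0(-4/7; -; 2/9). Verdict: binomial (I4) matches (the 1F0 binomial series: exponent 4/7, x = 2/9). Hence: (7/3) * (7/9)^(4/7).


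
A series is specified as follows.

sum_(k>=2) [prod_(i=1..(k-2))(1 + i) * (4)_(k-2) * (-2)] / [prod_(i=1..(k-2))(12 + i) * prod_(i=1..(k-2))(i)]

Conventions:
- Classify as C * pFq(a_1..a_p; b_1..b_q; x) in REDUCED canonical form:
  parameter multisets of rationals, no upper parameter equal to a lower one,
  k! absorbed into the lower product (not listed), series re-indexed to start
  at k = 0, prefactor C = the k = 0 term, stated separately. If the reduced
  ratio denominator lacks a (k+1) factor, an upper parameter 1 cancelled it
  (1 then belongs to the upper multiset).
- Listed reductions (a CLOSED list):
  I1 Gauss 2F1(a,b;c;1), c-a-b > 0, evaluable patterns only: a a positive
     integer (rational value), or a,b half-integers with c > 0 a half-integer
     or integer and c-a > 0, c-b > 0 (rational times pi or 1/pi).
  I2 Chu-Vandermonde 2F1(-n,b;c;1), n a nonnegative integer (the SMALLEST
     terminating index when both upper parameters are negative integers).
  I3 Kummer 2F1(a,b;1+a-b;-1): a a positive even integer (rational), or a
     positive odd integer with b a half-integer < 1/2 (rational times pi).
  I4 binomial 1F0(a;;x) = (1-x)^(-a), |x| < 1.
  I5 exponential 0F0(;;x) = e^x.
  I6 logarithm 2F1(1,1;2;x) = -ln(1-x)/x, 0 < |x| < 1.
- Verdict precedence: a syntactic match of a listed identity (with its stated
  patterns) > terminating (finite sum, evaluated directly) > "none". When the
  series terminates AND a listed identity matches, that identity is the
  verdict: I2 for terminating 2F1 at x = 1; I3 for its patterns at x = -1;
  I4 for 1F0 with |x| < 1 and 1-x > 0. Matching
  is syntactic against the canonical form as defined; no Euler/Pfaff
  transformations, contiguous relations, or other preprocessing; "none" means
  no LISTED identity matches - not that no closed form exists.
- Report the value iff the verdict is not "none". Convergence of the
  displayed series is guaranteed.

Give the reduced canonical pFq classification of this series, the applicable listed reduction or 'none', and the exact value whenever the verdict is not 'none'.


Key observation: t_0 being -2, the running product (prefactor -2) telescopes to a rising factorial.
Adjacent-term ratio: r(k) = 1 * (k+2) (k+4) / [(k+13) (k+1)] - poly over poly, x = 1 from leading terms; C = -2 at k = 0.

This is -2 * 2F1(2, 4; 13; 1) in reduced canonical form. Verdict: Gauss's theorem (I1) applies (x = 1: the Gamma ratio telescopes since c-a-b = 7 > 0 and a = 2 in Z>0). Exact value: -33/7.


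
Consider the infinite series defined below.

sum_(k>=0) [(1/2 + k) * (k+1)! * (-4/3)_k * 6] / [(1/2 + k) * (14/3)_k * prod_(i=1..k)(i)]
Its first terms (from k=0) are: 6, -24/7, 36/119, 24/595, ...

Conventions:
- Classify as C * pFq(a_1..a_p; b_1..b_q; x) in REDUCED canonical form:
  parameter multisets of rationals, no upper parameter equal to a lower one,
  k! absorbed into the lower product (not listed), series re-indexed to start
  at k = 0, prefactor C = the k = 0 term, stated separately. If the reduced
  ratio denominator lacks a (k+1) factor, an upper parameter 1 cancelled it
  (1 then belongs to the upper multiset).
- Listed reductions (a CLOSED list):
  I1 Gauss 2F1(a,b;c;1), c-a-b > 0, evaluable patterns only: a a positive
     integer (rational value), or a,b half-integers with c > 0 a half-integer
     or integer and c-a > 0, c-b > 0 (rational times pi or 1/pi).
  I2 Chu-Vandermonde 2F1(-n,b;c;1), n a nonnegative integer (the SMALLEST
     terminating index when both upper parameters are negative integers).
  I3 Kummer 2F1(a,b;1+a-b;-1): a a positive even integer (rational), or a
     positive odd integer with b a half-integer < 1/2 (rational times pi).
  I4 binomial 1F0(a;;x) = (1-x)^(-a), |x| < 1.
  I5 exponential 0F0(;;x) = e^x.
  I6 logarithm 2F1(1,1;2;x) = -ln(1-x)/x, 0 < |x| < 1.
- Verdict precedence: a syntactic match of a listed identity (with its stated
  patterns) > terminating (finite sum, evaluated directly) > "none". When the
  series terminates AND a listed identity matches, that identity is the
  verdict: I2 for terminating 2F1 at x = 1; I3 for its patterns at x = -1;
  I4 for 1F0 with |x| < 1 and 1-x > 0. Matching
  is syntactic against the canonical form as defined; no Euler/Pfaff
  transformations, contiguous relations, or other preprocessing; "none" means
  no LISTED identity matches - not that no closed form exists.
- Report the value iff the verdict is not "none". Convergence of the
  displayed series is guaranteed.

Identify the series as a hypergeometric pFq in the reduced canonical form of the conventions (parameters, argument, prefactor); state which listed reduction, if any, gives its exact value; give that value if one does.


The series (x = 1) is 2F1: upper {-4/3, 2}, lower {14/3}, prefactor 6. Verdict at x = 1: the Gauss summation I1 matches (x = 1: the Gamma ratio telescopes since c-a-b = 4 > 0 and a = 2 in Z>0). Hence: 44/15.

First insight: from the first term 6: k + 1/2 divides numerator and denominator alike; C = 6 after cancelling.
Term ratio: r(k) = 1 * (k-4/3) (k+2) / [(k+14/3) (k+1)] - rational; roots negated = parameters, x = 1, C = 6.


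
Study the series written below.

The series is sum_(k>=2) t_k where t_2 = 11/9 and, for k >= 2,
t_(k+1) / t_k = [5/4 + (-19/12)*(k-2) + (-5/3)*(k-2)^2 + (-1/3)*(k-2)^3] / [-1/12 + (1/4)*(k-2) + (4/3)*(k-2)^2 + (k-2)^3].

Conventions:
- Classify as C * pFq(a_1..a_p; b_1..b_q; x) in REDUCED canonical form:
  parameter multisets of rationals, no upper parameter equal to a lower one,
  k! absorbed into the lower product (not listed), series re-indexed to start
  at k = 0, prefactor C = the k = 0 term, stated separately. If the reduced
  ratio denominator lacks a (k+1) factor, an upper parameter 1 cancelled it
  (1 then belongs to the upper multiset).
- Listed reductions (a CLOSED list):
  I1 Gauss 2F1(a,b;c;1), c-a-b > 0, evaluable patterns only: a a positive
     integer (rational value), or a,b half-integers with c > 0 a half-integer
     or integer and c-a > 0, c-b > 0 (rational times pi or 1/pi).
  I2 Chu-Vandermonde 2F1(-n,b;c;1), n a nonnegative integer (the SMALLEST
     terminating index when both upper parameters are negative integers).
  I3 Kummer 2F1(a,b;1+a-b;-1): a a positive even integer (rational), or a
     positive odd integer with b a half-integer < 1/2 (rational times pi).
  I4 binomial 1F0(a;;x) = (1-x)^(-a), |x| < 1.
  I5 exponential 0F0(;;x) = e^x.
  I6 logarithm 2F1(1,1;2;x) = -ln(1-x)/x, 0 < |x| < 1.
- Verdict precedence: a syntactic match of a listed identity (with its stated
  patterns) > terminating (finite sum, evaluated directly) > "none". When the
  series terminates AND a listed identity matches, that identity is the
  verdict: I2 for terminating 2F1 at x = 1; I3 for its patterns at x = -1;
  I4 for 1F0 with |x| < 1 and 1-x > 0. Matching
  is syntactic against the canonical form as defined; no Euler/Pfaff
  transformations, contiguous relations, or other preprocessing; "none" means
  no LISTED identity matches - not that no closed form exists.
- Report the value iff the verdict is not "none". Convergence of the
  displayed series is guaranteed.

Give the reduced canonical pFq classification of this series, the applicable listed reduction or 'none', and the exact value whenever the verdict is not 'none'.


Classification (C = 11/9): 3F2 with upper {-1/2, 5/2, 3}, lower {-1/6, 1/2}, argument x = -1/3. Verdict: none. Every listed pattern misses the 3F2 form at -1/3, upper {-1/2, 5/2, 3}.

Key observation: x = (-1/3) and the expanded ratio factors over Q; prefactor 11/9, roots give parameters.
Adjacent-term ratio: r(k) = (-1/3) * (k-1/2) (k+5/2) (k+3) / [(k-1/6) (k+1/2) (k+1)] ; factor over Q: parameters, x = (-1/3), and C = 11/9.


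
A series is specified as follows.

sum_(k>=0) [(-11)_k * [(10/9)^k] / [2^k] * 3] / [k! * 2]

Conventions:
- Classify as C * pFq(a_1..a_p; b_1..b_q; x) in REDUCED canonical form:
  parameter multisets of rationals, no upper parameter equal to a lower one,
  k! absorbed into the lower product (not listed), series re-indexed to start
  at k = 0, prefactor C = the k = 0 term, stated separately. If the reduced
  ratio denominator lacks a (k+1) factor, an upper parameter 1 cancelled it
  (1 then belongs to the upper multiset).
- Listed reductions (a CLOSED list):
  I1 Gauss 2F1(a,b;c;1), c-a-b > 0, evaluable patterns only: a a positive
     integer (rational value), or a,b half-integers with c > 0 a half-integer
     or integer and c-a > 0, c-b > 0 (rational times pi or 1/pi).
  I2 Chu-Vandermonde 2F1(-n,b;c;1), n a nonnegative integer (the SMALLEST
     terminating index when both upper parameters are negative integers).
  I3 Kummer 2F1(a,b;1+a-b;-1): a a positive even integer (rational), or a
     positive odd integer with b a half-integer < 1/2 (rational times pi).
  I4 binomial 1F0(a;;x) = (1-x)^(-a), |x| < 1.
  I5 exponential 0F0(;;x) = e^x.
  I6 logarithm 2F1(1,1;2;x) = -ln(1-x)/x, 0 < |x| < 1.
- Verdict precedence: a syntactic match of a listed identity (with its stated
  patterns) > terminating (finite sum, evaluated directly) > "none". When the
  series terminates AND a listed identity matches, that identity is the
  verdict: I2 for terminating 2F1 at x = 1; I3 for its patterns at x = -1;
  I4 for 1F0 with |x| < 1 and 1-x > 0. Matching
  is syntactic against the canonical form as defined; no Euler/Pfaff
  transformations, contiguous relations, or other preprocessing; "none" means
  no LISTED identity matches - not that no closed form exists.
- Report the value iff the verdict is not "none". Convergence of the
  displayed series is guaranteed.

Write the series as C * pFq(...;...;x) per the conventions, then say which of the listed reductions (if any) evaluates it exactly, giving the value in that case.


The series (x = 5/9) is 1F0: upper {-11}, lower {-}, prefactor 3/2. Verdict: the I4 binomial reduction fires (the 1F0 binomial series: exponent 11, x = 5/9). Hence: 2097152/10460353203.

Key step: from the first term 3/2: the two k-th powers (C = 3/2, x = 5/9) combine into one argument.
Consecutive-term ratio: r(k) = (5/9) * (k-11) / [(k+1)] - rational in k. x = (5/9); t_0 = 3/2; negate the roots.


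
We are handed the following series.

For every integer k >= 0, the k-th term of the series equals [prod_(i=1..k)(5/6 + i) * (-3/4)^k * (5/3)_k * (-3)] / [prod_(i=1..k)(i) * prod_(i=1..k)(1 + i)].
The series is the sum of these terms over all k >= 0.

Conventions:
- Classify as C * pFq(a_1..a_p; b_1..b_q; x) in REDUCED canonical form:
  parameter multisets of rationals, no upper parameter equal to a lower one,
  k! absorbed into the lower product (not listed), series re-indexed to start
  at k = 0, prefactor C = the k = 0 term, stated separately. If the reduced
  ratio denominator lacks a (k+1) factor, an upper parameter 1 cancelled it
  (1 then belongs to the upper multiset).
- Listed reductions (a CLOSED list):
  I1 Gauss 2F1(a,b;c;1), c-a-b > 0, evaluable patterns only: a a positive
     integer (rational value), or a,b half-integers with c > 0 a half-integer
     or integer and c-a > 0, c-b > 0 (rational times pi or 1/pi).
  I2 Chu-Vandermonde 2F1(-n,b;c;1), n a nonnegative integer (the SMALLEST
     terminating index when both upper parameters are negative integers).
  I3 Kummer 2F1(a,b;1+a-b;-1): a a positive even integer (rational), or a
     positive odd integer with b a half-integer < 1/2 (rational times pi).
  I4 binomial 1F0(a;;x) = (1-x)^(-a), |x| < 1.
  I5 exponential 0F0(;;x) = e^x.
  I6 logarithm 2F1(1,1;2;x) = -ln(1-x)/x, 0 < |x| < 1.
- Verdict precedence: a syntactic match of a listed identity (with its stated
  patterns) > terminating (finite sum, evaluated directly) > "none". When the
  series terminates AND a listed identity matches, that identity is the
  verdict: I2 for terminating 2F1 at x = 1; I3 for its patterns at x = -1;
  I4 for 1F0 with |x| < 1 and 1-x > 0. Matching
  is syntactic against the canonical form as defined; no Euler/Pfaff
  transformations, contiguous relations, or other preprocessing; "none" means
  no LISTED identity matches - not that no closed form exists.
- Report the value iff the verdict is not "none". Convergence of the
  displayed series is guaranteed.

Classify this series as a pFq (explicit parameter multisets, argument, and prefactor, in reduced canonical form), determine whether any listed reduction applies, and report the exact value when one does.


This is -3 * 2F1(5/3, 11/6; 2; -3/4) in reduced canonical form. Verdict: none - this 2F1 at x = -3/4 matches no listed pattern, and upper {5/3, 11/6} holds no stopper.

Structural cue: with t_0 = -3, the lower running product (prefactor -3) is a rising factorial.
Adjacent-term ratio: r(k) = (-3/4) * (k+5/3) (k+11/6) / [(k+2) (k+1)] ; factor over Q: parameters, x = (-3/4), and C = -3.


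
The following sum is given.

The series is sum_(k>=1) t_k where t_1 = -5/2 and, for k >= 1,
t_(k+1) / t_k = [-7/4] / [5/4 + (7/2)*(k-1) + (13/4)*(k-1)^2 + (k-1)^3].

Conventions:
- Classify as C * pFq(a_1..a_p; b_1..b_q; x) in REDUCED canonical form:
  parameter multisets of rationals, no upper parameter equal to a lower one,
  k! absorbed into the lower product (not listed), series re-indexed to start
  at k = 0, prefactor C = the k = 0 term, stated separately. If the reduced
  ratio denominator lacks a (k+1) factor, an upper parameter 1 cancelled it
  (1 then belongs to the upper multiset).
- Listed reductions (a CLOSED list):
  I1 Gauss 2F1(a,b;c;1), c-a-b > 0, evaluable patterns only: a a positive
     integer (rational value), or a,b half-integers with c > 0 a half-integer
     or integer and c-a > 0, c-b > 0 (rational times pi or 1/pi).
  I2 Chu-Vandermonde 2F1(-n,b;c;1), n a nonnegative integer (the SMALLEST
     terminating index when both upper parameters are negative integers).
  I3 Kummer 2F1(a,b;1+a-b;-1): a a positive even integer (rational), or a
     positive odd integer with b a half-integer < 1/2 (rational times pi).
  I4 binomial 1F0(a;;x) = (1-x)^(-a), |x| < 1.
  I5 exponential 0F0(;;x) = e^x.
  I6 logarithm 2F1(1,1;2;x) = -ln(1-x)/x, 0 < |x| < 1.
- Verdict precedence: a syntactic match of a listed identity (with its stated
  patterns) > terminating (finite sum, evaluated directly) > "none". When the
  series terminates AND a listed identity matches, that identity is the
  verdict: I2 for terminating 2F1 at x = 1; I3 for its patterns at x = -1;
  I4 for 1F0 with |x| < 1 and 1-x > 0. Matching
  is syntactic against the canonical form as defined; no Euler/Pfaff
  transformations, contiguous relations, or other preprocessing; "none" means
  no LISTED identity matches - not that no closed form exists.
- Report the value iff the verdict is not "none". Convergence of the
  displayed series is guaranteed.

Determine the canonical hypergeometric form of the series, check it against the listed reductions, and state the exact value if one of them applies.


With C = -5/2: the canonical form is 0F2(-; 1, 5/4; -7/4). Verdict: none (x = -7/4): each listed identity misses the multisets {-} ; {1, 5/4}.

The tell: x = (-7/4) and the expanded ratio factors over Q; C = -5/2, x = -7/4, roots give parameters.
Step ratio: r(k) = (-7/4) * 1 / [(k+1) (k+5/4) (k+1)] - poly over poly, x = (-7/4) from leading terms; C = -5/2 at k = 0.


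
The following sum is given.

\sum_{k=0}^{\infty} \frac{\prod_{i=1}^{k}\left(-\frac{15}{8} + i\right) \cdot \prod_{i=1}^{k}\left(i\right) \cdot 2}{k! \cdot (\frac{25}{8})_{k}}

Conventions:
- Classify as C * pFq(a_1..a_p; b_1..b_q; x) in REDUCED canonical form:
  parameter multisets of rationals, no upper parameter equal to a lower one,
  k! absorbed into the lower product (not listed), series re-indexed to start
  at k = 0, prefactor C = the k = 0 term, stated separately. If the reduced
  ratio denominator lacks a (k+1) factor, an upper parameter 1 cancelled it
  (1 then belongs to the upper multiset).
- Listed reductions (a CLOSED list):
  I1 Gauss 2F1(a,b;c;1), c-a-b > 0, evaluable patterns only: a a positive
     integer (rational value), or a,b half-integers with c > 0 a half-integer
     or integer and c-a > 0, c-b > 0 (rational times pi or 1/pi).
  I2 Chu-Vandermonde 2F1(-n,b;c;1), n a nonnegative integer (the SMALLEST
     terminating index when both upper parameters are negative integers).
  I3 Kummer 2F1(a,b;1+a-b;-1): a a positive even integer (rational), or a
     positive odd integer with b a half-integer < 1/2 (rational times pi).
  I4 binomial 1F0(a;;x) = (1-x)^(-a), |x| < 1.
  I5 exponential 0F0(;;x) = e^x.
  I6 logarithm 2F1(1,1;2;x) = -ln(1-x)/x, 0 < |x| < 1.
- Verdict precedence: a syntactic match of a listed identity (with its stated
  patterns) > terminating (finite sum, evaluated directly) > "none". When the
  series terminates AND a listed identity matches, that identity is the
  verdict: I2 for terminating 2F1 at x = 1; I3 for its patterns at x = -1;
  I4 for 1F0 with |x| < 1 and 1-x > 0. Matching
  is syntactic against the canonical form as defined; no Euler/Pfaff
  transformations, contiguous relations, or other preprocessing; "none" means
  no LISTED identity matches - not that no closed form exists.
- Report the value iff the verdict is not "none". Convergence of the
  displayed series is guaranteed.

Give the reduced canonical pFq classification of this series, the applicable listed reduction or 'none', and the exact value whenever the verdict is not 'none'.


x = 1 here; the reduced form reads 2F1, upper {-\frac{7}{8}, 1}, lower {\frac{25}{8}}, C = 2. Verdict (x = 1): the Gauss summation I1 applies (x = 1: the Gamma ratio telescopes since c-a-b = 3 > 0 and a = 1 in Z>0). Hence: \frac{17}{12}.

Key observation: t_0 = 2 here, and the running product (prefactor 2) telescopes to a rising factorial.
Step ratio: r(k) = 1 * (k-\frac{7}{8}) (k+1) / [(k+\frac{25}{8}) (k+1)] - rational; roots negated = parameters, x = 1, C = 2.


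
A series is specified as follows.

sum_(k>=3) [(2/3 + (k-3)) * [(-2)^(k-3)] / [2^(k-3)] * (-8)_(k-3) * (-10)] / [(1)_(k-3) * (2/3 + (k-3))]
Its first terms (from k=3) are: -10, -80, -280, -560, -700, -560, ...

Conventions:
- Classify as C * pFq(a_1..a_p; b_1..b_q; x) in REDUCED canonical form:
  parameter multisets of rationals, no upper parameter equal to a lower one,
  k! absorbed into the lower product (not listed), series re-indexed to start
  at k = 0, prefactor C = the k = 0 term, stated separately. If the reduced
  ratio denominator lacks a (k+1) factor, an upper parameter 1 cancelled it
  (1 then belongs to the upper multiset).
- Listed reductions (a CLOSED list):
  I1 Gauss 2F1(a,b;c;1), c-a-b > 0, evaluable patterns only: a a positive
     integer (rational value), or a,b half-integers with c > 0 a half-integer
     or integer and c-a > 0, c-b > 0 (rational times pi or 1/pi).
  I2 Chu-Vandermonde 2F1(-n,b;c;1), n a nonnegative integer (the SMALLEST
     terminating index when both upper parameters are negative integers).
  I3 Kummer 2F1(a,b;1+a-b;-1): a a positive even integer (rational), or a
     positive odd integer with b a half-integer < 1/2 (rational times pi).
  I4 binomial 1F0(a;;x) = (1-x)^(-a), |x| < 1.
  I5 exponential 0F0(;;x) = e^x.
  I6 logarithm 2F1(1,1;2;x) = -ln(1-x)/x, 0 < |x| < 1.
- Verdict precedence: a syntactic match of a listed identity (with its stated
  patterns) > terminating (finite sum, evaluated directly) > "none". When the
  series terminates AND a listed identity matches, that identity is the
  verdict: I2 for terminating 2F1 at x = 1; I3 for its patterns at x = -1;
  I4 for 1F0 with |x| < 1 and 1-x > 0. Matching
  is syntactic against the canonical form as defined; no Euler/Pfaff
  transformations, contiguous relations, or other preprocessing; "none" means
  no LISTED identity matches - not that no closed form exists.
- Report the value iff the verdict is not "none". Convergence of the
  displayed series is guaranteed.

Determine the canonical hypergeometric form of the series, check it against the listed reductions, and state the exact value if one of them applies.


Classification (C = -10): 1F0 with upper {-8}, lower {-}, argument x = -1. Verdict: terminating - no listed pattern fits, but -8 in the upper list cuts the series at k = 8; direct evaluation. Sum: -2560.

Structural cue: with t_0 = -10, (1)_k (C = -10, x = -1) is k! itself.
Consecutive-term ratio: r(k) = (-1) * (k-8) / [(k+1)] - rational in k. x = (-1); t_0 = -10; negate the roots.
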